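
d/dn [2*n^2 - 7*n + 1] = 4*n - 7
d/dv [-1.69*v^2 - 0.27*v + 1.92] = -3.38*v - 0.27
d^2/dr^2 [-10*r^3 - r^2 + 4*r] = -60*r - 2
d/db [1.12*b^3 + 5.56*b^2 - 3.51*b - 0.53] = 3.36*b^2 + 11.12*b - 3.51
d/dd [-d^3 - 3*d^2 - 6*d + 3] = -3*d^2 - 6*d - 6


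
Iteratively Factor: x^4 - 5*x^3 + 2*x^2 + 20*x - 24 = (x - 3)*(x^3 - 2*x^2 - 4*x + 8) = (x - 3)*(x + 2)*(x^2 - 4*x + 4) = (x - 3)*(x - 2)*(x + 2)*(x - 2)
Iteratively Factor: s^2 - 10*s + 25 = (s - 5)*(s - 5)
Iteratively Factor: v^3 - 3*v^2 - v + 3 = (v - 3)*(v^2 - 1) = (v - 3)*(v - 1)*(v + 1)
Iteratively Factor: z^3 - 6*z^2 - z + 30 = (z - 3)*(z^2 - 3*z - 10) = (z - 5)*(z - 3)*(z + 2)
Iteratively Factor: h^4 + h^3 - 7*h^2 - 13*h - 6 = (h + 2)*(h^3 - h^2 - 5*h - 3) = (h + 1)*(h + 2)*(h^2 - 2*h - 3) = (h - 3)*(h + 1)*(h + 2)*(h + 1)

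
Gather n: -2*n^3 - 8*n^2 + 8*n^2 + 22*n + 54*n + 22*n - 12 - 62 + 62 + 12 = -2*n^3 + 98*n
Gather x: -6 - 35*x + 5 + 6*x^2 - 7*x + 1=6*x^2 - 42*x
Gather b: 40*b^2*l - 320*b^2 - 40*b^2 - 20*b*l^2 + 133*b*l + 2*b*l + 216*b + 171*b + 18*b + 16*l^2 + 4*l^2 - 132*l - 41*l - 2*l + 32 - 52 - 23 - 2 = b^2*(40*l - 360) + b*(-20*l^2 + 135*l + 405) + 20*l^2 - 175*l - 45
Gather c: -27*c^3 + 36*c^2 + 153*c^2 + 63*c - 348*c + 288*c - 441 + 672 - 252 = -27*c^3 + 189*c^2 + 3*c - 21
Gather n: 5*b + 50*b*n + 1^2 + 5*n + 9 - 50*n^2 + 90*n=5*b - 50*n^2 + n*(50*b + 95) + 10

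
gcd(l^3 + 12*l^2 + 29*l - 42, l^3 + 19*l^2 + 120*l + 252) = l^2 + 13*l + 42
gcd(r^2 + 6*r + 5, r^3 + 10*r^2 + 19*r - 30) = r + 5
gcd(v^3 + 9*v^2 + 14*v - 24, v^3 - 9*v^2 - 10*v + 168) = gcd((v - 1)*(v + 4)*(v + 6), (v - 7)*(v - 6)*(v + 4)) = v + 4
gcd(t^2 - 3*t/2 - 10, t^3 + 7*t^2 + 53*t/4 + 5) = t + 5/2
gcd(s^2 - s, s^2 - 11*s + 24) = 1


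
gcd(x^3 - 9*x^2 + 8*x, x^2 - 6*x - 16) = x - 8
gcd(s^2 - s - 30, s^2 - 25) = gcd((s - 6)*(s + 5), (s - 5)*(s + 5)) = s + 5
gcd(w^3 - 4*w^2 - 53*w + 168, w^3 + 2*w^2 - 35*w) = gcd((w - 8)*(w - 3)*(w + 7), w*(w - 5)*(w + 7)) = w + 7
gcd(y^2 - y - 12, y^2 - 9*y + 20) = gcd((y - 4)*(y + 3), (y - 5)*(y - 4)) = y - 4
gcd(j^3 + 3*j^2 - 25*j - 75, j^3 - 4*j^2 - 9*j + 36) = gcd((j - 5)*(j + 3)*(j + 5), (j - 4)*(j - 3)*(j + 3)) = j + 3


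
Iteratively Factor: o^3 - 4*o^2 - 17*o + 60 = (o - 3)*(o^2 - o - 20) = (o - 5)*(o - 3)*(o + 4)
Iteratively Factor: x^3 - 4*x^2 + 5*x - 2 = (x - 1)*(x^2 - 3*x + 2) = (x - 1)^2*(x - 2)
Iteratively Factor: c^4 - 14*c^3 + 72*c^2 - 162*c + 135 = (c - 5)*(c^3 - 9*c^2 + 27*c - 27) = (c - 5)*(c - 3)*(c^2 - 6*c + 9) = (c - 5)*(c - 3)^2*(c - 3)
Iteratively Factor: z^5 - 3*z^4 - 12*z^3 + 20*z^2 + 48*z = (z - 3)*(z^4 - 12*z^2 - 16*z) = (z - 3)*(z + 2)*(z^3 - 2*z^2 - 8*z) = z*(z - 3)*(z + 2)*(z^2 - 2*z - 8) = z*(z - 4)*(z - 3)*(z + 2)*(z + 2)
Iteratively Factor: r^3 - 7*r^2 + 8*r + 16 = (r - 4)*(r^2 - 3*r - 4) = (r - 4)*(r + 1)*(r - 4)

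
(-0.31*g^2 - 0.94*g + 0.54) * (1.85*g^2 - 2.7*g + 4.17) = -0.5735*g^4 - 0.902*g^3 + 2.2443*g^2 - 5.3778*g + 2.2518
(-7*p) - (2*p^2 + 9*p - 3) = -2*p^2 - 16*p + 3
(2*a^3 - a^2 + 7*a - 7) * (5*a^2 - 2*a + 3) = 10*a^5 - 9*a^4 + 43*a^3 - 52*a^2 + 35*a - 21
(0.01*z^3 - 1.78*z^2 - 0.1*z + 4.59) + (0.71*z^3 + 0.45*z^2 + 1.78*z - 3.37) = 0.72*z^3 - 1.33*z^2 + 1.68*z + 1.22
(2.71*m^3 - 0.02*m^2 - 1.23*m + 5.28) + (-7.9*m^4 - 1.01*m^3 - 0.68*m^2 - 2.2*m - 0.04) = -7.9*m^4 + 1.7*m^3 - 0.7*m^2 - 3.43*m + 5.24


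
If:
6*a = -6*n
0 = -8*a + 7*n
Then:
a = 0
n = 0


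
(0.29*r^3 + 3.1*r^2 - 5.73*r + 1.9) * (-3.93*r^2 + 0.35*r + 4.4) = -1.1397*r^5 - 12.0815*r^4 + 24.8799*r^3 + 4.1675*r^2 - 24.547*r + 8.36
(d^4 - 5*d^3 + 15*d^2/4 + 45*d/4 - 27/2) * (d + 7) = d^5 + 2*d^4 - 125*d^3/4 + 75*d^2/2 + 261*d/4 - 189/2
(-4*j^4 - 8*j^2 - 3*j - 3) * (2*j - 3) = -8*j^5 + 12*j^4 - 16*j^3 + 18*j^2 + 3*j + 9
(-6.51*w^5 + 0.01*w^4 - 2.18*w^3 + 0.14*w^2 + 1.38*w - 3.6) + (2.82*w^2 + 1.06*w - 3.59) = -6.51*w^5 + 0.01*w^4 - 2.18*w^3 + 2.96*w^2 + 2.44*w - 7.19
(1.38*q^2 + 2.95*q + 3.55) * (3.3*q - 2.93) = 4.554*q^3 + 5.6916*q^2 + 3.0715*q - 10.4015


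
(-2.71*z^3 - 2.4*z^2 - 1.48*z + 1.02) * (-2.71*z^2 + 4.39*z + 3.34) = 7.3441*z^5 - 5.3929*z^4 - 15.5766*z^3 - 17.2774*z^2 - 0.465400000000001*z + 3.4068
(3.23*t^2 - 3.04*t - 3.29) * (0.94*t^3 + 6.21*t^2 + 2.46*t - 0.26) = 3.0362*t^5 + 17.2007*t^4 - 14.0252*t^3 - 28.7491*t^2 - 7.303*t + 0.8554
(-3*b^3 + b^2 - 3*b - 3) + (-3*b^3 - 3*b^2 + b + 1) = -6*b^3 - 2*b^2 - 2*b - 2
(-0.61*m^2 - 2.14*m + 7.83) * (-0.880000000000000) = 0.5368*m^2 + 1.8832*m - 6.8904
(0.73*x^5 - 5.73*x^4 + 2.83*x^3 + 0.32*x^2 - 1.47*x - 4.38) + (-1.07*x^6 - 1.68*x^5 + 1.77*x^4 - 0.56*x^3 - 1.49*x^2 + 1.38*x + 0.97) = -1.07*x^6 - 0.95*x^5 - 3.96*x^4 + 2.27*x^3 - 1.17*x^2 - 0.0900000000000001*x - 3.41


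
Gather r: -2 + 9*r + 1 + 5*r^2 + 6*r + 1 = 5*r^2 + 15*r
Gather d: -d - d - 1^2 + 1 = -2*d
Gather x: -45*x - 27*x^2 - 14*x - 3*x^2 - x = -30*x^2 - 60*x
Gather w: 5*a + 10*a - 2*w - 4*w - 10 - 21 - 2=15*a - 6*w - 33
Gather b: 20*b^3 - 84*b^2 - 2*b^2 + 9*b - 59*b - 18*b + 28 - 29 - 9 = 20*b^3 - 86*b^2 - 68*b - 10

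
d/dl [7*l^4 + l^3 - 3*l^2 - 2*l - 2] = 28*l^3 + 3*l^2 - 6*l - 2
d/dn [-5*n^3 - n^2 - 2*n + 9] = -15*n^2 - 2*n - 2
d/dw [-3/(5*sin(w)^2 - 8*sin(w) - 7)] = 6*(5*sin(w) - 4)*cos(w)/(-5*sin(w)^2 + 8*sin(w) + 7)^2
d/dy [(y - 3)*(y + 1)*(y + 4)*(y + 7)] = 4*y^3 + 27*y^2 + 6*y - 89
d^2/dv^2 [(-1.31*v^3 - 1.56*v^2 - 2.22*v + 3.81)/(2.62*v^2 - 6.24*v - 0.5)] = (-1.4210854715202e-14*v^4 - 186.934904*v^3 + 120.135384*v^2 - 393.147768*v + 319.759512)/(17.984728*v^6 - 128.501568*v^5 + 295.752936*v^4 - 193.924224*v^3 - 56.4414*v^2 - 4.68*v - 0.125)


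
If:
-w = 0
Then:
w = 0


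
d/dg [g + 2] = 1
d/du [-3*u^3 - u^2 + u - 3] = -9*u^2 - 2*u + 1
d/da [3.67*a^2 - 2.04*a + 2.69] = 7.34*a - 2.04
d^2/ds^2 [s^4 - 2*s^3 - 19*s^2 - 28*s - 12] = 12*s^2 - 12*s - 38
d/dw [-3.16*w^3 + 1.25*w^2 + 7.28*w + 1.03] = -9.48*w^2 + 2.5*w + 7.28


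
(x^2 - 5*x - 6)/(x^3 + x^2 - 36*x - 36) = 1/(x + 6)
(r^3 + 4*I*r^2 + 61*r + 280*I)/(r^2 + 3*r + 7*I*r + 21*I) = (r^2 - 3*I*r + 40)/(r + 3)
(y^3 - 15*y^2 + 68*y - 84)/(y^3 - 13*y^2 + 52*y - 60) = (y - 7)/(y - 5)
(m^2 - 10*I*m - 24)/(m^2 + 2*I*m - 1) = (m^2 - 10*I*m - 24)/(m^2 + 2*I*m - 1)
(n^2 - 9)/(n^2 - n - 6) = (n + 3)/(n + 2)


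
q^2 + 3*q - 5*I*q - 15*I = (q + 3)*(q - 5*I)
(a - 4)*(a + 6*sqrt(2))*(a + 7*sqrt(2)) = a^3 - 4*a^2 + 13*sqrt(2)*a^2 - 52*sqrt(2)*a + 84*a - 336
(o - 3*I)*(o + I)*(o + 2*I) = o^3 + 7*o + 6*I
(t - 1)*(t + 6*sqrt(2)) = t^2 - t + 6*sqrt(2)*t - 6*sqrt(2)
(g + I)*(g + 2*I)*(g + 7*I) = g^3 + 10*I*g^2 - 23*g - 14*I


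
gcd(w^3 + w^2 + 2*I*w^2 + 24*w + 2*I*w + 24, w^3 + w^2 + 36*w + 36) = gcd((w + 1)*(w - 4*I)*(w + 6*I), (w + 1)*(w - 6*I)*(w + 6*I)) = w^2 + w*(1 + 6*I) + 6*I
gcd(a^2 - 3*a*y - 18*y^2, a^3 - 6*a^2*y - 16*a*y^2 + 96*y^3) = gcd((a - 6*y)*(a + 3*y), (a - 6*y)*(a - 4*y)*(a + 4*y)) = -a + 6*y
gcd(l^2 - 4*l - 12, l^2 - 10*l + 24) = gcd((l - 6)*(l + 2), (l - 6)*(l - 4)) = l - 6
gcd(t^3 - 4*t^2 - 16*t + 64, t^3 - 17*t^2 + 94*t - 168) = t - 4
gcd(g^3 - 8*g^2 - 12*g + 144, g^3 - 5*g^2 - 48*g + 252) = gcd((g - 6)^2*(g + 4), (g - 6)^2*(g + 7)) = g^2 - 12*g + 36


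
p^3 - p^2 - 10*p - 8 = (p - 4)*(p + 1)*(p + 2)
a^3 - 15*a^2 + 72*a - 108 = (a - 6)^2*(a - 3)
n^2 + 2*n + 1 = (n + 1)^2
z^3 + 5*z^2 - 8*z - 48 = (z - 3)*(z + 4)^2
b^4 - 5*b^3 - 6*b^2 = b^2*(b - 6)*(b + 1)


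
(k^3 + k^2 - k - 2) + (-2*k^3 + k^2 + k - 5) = -k^3 + 2*k^2 - 7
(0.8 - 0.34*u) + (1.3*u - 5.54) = 0.96*u - 4.74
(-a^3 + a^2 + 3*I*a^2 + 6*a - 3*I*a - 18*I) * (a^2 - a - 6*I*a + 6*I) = -a^5 + 2*a^4 + 9*I*a^4 + 23*a^3 - 18*I*a^3 - 42*a^2 - 45*I*a^2 - 90*a + 54*I*a + 108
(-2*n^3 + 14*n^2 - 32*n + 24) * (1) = -2*n^3 + 14*n^2 - 32*n + 24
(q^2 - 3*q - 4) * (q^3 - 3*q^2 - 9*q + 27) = q^5 - 6*q^4 - 4*q^3 + 66*q^2 - 45*q - 108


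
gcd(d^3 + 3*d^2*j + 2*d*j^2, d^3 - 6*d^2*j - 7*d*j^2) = d^2 + d*j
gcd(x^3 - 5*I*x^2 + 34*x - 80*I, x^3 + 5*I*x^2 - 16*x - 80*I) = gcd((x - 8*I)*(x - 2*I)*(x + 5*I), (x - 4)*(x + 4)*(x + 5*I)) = x + 5*I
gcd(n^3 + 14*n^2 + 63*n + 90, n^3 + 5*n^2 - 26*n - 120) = n + 6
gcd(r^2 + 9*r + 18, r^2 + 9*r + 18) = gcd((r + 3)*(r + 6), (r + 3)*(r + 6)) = r^2 + 9*r + 18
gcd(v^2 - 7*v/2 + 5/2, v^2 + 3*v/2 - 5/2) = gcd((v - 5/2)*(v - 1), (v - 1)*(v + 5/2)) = v - 1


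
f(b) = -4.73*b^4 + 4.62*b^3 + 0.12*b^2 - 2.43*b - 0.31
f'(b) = -18.92*b^3 + 13.86*b^2 + 0.24*b - 2.43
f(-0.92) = -4.96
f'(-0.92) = 23.81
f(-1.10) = -10.57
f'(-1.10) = 39.26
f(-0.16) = 0.06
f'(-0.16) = -2.04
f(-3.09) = -559.18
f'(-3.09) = 687.37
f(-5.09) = -3769.00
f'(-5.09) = 2850.46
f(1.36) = -7.95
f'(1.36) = -24.06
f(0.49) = -1.20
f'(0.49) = -1.21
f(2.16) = -61.40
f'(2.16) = -127.92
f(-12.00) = -106018.51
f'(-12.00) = 34684.29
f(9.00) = -27678.01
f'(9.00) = -12670.29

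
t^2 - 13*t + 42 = (t - 7)*(t - 6)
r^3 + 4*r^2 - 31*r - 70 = (r - 5)*(r + 2)*(r + 7)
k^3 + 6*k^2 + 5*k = k*(k + 1)*(k + 5)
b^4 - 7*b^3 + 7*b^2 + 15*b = b*(b - 5)*(b - 3)*(b + 1)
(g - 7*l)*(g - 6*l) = g^2 - 13*g*l + 42*l^2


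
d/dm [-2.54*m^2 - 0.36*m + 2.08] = -5.08*m - 0.36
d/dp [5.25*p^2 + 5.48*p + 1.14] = 10.5*p + 5.48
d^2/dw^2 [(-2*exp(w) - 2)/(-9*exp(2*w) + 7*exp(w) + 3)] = (162*exp(4*w) + 774*exp(3*w) - 54*exp(2*w) + 272*exp(w) - 24)*exp(w)/(729*exp(6*w) - 1701*exp(5*w) + 594*exp(4*w) + 791*exp(3*w) - 198*exp(2*w) - 189*exp(w) - 27)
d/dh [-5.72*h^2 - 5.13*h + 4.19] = -11.44*h - 5.13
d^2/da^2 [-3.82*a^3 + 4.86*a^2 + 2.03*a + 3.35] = 9.72 - 22.92*a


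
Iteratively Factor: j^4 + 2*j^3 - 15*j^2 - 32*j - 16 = (j - 4)*(j^3 + 6*j^2 + 9*j + 4) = (j - 4)*(j + 1)*(j^2 + 5*j + 4) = (j - 4)*(j + 1)^2*(j + 4)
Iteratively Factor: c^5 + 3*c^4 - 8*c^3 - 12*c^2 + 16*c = (c + 2)*(c^4 + c^3 - 10*c^2 + 8*c) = (c - 2)*(c + 2)*(c^3 + 3*c^2 - 4*c) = (c - 2)*(c - 1)*(c + 2)*(c^2 + 4*c) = (c - 2)*(c - 1)*(c + 2)*(c + 4)*(c)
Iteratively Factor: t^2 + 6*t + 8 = (t + 2)*(t + 4)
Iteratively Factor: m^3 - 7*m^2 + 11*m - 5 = (m - 1)*(m^2 - 6*m + 5) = (m - 5)*(m - 1)*(m - 1)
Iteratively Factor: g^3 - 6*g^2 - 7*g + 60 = (g + 3)*(g^2 - 9*g + 20) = (g - 5)*(g + 3)*(g - 4)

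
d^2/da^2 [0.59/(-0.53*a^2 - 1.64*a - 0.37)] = (0.331462*a^2 + 1.025656*a - 0.59*(1.06*a + 1.64)*(2.12*a + 3.28) + 0.231398)/(0.53*a^2 + 1.64*a + 0.37)^3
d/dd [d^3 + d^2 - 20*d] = 3*d^2 + 2*d - 20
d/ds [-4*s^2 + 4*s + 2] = 4 - 8*s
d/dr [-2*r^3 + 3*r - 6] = 3 - 6*r^2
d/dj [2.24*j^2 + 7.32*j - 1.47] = 4.48*j + 7.32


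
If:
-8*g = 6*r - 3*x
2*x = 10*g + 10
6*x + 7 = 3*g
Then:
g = -37/27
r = 73/81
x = -50/27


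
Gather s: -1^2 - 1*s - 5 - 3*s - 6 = -4*s - 12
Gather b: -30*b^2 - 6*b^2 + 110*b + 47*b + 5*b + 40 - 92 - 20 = -36*b^2 + 162*b - 72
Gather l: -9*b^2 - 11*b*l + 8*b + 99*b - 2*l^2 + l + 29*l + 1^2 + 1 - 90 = -9*b^2 + 107*b - 2*l^2 + l*(30 - 11*b) - 88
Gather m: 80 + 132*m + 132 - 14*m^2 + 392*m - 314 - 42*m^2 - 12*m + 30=-56*m^2 + 512*m - 72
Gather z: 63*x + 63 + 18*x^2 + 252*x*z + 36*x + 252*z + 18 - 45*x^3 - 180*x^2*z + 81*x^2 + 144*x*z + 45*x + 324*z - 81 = -45*x^3 + 99*x^2 + 144*x + z*(-180*x^2 + 396*x + 576)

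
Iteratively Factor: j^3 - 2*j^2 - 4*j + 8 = (j - 2)*(j^2 - 4) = (j - 2)*(j + 2)*(j - 2)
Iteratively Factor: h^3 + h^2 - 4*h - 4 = (h + 2)*(h^2 - h - 2) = (h - 2)*(h + 2)*(h + 1)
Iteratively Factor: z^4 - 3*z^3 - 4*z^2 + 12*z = (z - 3)*(z^3 - 4*z) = (z - 3)*(z + 2)*(z^2 - 2*z) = z*(z - 3)*(z + 2)*(z - 2)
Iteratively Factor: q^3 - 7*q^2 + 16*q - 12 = (q - 2)*(q^2 - 5*q + 6) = (q - 2)^2*(q - 3)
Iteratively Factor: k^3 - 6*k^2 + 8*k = (k)*(k^2 - 6*k + 8) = k*(k - 2)*(k - 4)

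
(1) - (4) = -3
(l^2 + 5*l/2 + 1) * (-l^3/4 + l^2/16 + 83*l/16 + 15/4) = -l^5/4 - 9*l^4/16 + 163*l^3/32 + 537*l^2/32 + 233*l/16 + 15/4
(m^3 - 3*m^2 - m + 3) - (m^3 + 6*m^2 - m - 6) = 9 - 9*m^2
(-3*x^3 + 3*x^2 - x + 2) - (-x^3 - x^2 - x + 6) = -2*x^3 + 4*x^2 - 4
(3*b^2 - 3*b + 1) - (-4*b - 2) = 3*b^2 + b + 3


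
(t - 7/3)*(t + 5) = t^2 + 8*t/3 - 35/3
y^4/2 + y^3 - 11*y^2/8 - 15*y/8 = y*(y/2 + 1/2)*(y - 3/2)*(y + 5/2)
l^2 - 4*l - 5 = (l - 5)*(l + 1)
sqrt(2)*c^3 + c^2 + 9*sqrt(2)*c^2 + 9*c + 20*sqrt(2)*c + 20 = (c + 4)*(c + 5)*(sqrt(2)*c + 1)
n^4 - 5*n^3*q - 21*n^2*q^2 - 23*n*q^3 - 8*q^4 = (n - 8*q)*(n + q)^3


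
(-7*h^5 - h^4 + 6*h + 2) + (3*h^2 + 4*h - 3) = -7*h^5 - h^4 + 3*h^2 + 10*h - 1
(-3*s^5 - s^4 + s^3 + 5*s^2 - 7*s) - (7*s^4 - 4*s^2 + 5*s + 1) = -3*s^5 - 8*s^4 + s^3 + 9*s^2 - 12*s - 1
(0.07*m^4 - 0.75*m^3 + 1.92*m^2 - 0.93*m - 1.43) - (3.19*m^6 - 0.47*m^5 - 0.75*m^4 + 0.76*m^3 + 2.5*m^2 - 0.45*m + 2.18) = -3.19*m^6 + 0.47*m^5 + 0.82*m^4 - 1.51*m^3 - 0.58*m^2 - 0.48*m - 3.61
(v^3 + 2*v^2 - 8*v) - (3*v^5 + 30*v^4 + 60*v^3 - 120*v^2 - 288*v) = -3*v^5 - 30*v^4 - 59*v^3 + 122*v^2 + 280*v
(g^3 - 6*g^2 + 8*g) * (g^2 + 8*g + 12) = g^5 + 2*g^4 - 28*g^3 - 8*g^2 + 96*g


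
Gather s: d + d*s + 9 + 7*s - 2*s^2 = d - 2*s^2 + s*(d + 7) + 9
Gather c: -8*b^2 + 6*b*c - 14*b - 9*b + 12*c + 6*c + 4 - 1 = -8*b^2 - 23*b + c*(6*b + 18) + 3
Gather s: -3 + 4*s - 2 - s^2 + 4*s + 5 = -s^2 + 8*s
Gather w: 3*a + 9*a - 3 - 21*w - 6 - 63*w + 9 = 12*a - 84*w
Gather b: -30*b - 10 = -30*b - 10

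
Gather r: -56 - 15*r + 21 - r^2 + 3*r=-r^2 - 12*r - 35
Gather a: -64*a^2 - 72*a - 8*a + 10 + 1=-64*a^2 - 80*a + 11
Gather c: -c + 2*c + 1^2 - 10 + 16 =c + 7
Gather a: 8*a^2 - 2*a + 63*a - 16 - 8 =8*a^2 + 61*a - 24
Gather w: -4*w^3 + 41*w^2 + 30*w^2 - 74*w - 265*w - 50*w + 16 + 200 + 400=-4*w^3 + 71*w^2 - 389*w + 616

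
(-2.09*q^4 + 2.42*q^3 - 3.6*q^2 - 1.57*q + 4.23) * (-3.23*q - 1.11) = 6.7507*q^5 - 5.4967*q^4 + 8.9418*q^3 + 9.0671*q^2 - 11.9202*q - 4.6953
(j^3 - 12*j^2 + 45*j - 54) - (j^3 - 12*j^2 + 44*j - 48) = j - 6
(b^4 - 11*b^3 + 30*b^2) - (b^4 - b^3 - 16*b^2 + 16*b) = -10*b^3 + 46*b^2 - 16*b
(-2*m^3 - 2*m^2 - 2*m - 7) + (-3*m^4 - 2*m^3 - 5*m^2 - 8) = -3*m^4 - 4*m^3 - 7*m^2 - 2*m - 15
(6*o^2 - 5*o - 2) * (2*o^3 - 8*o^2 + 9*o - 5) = 12*o^5 - 58*o^4 + 90*o^3 - 59*o^2 + 7*o + 10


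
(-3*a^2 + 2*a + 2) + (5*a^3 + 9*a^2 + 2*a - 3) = 5*a^3 + 6*a^2 + 4*a - 1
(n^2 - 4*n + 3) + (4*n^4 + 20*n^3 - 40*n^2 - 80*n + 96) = 4*n^4 + 20*n^3 - 39*n^2 - 84*n + 99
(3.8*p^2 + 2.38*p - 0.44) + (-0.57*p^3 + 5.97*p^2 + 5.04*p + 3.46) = -0.57*p^3 + 9.77*p^2 + 7.42*p + 3.02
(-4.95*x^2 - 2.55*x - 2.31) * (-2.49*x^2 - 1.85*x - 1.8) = 12.3255*x^4 + 15.507*x^3 + 19.3794*x^2 + 8.8635*x + 4.158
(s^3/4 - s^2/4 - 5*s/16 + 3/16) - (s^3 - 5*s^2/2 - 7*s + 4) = -3*s^3/4 + 9*s^2/4 + 107*s/16 - 61/16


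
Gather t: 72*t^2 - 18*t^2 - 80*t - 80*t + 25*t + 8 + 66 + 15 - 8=54*t^2 - 135*t + 81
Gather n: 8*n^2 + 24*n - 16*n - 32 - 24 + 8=8*n^2 + 8*n - 48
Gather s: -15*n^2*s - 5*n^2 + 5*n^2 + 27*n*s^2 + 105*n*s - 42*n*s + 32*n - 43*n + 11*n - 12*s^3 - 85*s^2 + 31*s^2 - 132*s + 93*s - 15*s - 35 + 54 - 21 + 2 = -12*s^3 + s^2*(27*n - 54) + s*(-15*n^2 + 63*n - 54)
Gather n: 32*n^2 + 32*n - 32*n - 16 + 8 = 32*n^2 - 8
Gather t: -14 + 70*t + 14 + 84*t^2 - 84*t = 84*t^2 - 14*t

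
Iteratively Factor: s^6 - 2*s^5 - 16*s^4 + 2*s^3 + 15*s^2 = (s + 3)*(s^5 - 5*s^4 - s^3 + 5*s^2) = s*(s + 3)*(s^4 - 5*s^3 - s^2 + 5*s) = s*(s - 5)*(s + 3)*(s^3 - s) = s*(s - 5)*(s + 1)*(s + 3)*(s^2 - s) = s*(s - 5)*(s - 1)*(s + 1)*(s + 3)*(s)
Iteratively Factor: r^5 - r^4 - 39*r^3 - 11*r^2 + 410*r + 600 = (r - 5)*(r^4 + 4*r^3 - 19*r^2 - 106*r - 120) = (r - 5)*(r + 4)*(r^3 - 19*r - 30) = (r - 5)*(r + 3)*(r + 4)*(r^2 - 3*r - 10) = (r - 5)^2*(r + 3)*(r + 4)*(r + 2)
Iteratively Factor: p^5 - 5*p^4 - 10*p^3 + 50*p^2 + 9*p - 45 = (p - 5)*(p^4 - 10*p^2 + 9) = (p - 5)*(p - 3)*(p^3 + 3*p^2 - p - 3) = (p - 5)*(p - 3)*(p + 1)*(p^2 + 2*p - 3) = (p - 5)*(p - 3)*(p - 1)*(p + 1)*(p + 3)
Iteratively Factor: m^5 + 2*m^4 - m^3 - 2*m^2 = (m)*(m^4 + 2*m^3 - m^2 - 2*m) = m*(m + 1)*(m^3 + m^2 - 2*m) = m*(m + 1)*(m + 2)*(m^2 - m) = m*(m - 1)*(m + 1)*(m + 2)*(m)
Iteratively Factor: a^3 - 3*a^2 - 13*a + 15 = (a + 3)*(a^2 - 6*a + 5) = (a - 1)*(a + 3)*(a - 5)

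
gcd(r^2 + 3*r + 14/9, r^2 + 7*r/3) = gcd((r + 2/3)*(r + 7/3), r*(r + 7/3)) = r + 7/3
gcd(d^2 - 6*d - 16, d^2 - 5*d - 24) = d - 8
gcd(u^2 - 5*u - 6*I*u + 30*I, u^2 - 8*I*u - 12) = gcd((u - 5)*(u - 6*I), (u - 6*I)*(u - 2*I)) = u - 6*I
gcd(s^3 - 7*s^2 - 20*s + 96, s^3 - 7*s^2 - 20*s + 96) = s^3 - 7*s^2 - 20*s + 96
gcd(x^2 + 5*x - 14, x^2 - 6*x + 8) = x - 2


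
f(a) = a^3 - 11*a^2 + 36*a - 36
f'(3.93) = -4.13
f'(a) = 3*a^2 - 22*a + 36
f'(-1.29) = 69.37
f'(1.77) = 6.46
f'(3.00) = -3.00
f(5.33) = -5.20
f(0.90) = -11.78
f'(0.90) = 18.63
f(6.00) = 0.00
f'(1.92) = 4.82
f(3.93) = -3.72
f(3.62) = -2.39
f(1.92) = -0.35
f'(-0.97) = 60.16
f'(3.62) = -4.33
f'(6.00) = 12.00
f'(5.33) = 3.97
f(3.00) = 0.00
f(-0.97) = -82.18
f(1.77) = -1.20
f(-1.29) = -102.89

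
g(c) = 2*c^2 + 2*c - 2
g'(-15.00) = -58.00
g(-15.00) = 418.00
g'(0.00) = 2.00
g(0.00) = -2.00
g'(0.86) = 5.44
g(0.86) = 1.20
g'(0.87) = 5.48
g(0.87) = 1.25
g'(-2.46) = -7.84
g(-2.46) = 5.18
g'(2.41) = 11.64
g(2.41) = 14.44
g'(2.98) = 13.92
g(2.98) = 21.72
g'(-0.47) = 0.12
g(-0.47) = -2.50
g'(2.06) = 10.24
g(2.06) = 10.61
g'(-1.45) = -3.80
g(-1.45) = -0.70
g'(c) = 4*c + 2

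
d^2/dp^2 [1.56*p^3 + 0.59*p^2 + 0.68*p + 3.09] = 9.36*p + 1.18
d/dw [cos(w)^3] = -3*sin(w)*cos(w)^2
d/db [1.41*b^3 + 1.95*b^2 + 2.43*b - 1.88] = 4.23*b^2 + 3.9*b + 2.43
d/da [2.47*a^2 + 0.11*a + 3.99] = 4.94*a + 0.11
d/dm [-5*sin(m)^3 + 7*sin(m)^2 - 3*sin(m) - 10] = (-15*sin(m)^2 + 14*sin(m) - 3)*cos(m)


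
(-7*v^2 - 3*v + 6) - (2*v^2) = -9*v^2 - 3*v + 6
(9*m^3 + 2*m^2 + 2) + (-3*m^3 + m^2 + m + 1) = 6*m^3 + 3*m^2 + m + 3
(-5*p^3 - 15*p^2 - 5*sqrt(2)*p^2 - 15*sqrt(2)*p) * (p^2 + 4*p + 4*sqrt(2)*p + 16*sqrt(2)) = -5*p^5 - 25*sqrt(2)*p^4 - 35*p^4 - 175*sqrt(2)*p^3 - 100*p^3 - 300*sqrt(2)*p^2 - 280*p^2 - 480*p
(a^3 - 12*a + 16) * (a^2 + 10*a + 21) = a^5 + 10*a^4 + 9*a^3 - 104*a^2 - 92*a + 336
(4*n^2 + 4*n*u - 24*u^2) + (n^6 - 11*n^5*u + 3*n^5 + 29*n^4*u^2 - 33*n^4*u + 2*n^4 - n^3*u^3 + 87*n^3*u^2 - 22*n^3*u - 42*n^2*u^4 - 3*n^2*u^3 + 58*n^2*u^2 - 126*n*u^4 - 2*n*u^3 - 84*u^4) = n^6 - 11*n^5*u + 3*n^5 + 29*n^4*u^2 - 33*n^4*u + 2*n^4 - n^3*u^3 + 87*n^3*u^2 - 22*n^3*u - 42*n^2*u^4 - 3*n^2*u^3 + 58*n^2*u^2 + 4*n^2 - 126*n*u^4 - 2*n*u^3 + 4*n*u - 84*u^4 - 24*u^2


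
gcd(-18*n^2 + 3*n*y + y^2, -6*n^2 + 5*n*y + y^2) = 6*n + y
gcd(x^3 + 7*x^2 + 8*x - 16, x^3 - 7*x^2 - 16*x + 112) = x + 4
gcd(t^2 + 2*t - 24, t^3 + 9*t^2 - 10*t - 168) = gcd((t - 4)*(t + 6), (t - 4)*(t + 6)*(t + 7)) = t^2 + 2*t - 24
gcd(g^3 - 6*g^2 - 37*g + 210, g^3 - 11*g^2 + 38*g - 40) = g - 5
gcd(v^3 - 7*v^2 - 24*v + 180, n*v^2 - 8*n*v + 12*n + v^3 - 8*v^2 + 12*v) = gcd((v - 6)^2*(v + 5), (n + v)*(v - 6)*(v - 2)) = v - 6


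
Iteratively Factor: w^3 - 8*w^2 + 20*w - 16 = (w - 2)*(w^2 - 6*w + 8) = (w - 2)^2*(w - 4)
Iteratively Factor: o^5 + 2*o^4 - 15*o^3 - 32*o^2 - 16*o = (o + 4)*(o^4 - 2*o^3 - 7*o^2 - 4*o) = o*(o + 4)*(o^3 - 2*o^2 - 7*o - 4) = o*(o - 4)*(o + 4)*(o^2 + 2*o + 1) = o*(o - 4)*(o + 1)*(o + 4)*(o + 1)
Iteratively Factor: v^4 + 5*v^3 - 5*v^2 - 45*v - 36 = (v + 1)*(v^3 + 4*v^2 - 9*v - 36) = (v + 1)*(v + 4)*(v^2 - 9) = (v - 3)*(v + 1)*(v + 4)*(v + 3)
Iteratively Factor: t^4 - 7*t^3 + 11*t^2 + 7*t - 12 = (t - 1)*(t^3 - 6*t^2 + 5*t + 12) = (t - 1)*(t + 1)*(t^2 - 7*t + 12) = (t - 3)*(t - 1)*(t + 1)*(t - 4)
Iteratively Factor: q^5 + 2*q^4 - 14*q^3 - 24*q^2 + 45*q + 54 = (q + 3)*(q^4 - q^3 - 11*q^2 + 9*q + 18) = (q + 1)*(q + 3)*(q^3 - 2*q^2 - 9*q + 18) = (q + 1)*(q + 3)^2*(q^2 - 5*q + 6) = (q - 2)*(q + 1)*(q + 3)^2*(q - 3)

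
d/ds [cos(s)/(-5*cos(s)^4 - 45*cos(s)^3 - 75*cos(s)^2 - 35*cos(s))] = -3*(cos(s) + 5)*sin(s)/(5*(cos(s) + 1)^3*(cos(s) + 7)^2)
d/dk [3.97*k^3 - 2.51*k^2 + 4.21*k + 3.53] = 11.91*k^2 - 5.02*k + 4.21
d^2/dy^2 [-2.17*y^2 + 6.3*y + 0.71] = -4.34000000000000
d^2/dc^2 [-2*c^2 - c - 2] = -4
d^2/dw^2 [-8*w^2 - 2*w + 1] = -16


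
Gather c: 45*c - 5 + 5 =45*c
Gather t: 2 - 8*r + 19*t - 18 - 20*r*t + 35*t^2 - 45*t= -8*r + 35*t^2 + t*(-20*r - 26) - 16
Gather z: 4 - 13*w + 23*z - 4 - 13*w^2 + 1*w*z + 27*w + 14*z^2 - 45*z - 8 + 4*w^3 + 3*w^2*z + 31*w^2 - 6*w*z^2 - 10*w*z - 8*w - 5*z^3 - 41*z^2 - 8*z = 4*w^3 + 18*w^2 + 6*w - 5*z^3 + z^2*(-6*w - 27) + z*(3*w^2 - 9*w - 30) - 8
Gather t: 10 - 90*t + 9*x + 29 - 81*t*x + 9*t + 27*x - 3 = t*(-81*x - 81) + 36*x + 36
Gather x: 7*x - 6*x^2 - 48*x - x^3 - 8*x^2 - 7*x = -x^3 - 14*x^2 - 48*x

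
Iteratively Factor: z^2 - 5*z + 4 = (z - 1)*(z - 4)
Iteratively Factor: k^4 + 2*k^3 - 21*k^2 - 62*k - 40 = (k + 2)*(k^3 - 21*k - 20) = (k + 2)*(k + 4)*(k^2 - 4*k - 5) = (k + 1)*(k + 2)*(k + 4)*(k - 5)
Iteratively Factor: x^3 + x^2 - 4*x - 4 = (x - 2)*(x^2 + 3*x + 2) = (x - 2)*(x + 1)*(x + 2)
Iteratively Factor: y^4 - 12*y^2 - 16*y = (y - 4)*(y^3 + 4*y^2 + 4*y) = y*(y - 4)*(y^2 + 4*y + 4) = y*(y - 4)*(y + 2)*(y + 2)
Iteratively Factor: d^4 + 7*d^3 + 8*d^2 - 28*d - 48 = (d + 3)*(d^3 + 4*d^2 - 4*d - 16) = (d + 2)*(d + 3)*(d^2 + 2*d - 8) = (d + 2)*(d + 3)*(d + 4)*(d - 2)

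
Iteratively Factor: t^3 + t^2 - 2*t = (t - 1)*(t^2 + 2*t) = t*(t - 1)*(t + 2)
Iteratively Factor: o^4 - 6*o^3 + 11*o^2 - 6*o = (o - 3)*(o^3 - 3*o^2 + 2*o) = (o - 3)*(o - 2)*(o^2 - o) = o*(o - 3)*(o - 2)*(o - 1)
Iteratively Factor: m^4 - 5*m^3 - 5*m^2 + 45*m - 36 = (m - 4)*(m^3 - m^2 - 9*m + 9) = (m - 4)*(m + 3)*(m^2 - 4*m + 3) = (m - 4)*(m - 3)*(m + 3)*(m - 1)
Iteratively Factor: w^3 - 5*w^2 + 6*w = (w - 3)*(w^2 - 2*w) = (w - 3)*(w - 2)*(w)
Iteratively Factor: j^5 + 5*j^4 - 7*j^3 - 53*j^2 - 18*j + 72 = (j - 3)*(j^4 + 8*j^3 + 17*j^2 - 2*j - 24) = (j - 3)*(j + 4)*(j^3 + 4*j^2 + j - 6) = (j - 3)*(j + 2)*(j + 4)*(j^2 + 2*j - 3) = (j - 3)*(j + 2)*(j + 3)*(j + 4)*(j - 1)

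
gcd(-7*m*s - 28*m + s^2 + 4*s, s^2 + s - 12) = s + 4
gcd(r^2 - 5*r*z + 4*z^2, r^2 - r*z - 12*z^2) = -r + 4*z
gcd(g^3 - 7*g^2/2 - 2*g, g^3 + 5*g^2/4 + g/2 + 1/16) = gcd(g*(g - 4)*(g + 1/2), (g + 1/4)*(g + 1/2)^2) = g + 1/2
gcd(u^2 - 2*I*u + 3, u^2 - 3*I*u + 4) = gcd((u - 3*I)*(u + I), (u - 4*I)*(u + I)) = u + I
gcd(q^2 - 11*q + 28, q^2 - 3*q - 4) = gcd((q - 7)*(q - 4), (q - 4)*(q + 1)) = q - 4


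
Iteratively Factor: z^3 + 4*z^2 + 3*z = (z + 1)*(z^2 + 3*z) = (z + 1)*(z + 3)*(z)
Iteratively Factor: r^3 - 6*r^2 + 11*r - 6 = (r - 2)*(r^2 - 4*r + 3) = (r - 3)*(r - 2)*(r - 1)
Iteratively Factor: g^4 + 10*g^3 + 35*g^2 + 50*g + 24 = (g + 3)*(g^3 + 7*g^2 + 14*g + 8) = (g + 2)*(g + 3)*(g^2 + 5*g + 4) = (g + 1)*(g + 2)*(g + 3)*(g + 4)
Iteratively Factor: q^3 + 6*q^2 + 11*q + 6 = (q + 1)*(q^2 + 5*q + 6) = (q + 1)*(q + 2)*(q + 3)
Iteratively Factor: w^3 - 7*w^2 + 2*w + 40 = (w - 4)*(w^2 - 3*w - 10) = (w - 4)*(w + 2)*(w - 5)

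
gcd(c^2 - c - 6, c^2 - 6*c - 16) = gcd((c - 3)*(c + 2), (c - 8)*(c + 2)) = c + 2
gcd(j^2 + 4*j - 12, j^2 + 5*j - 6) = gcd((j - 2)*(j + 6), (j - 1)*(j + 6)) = j + 6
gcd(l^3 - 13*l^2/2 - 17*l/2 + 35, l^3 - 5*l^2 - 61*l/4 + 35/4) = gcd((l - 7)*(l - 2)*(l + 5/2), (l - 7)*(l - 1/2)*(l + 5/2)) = l^2 - 9*l/2 - 35/2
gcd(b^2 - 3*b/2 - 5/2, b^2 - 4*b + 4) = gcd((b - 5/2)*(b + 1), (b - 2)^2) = 1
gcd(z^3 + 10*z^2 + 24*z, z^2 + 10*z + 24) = z^2 + 10*z + 24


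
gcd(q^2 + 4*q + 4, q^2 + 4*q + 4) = q^2 + 4*q + 4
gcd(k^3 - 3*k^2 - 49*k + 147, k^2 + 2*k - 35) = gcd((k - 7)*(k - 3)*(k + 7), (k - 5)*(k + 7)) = k + 7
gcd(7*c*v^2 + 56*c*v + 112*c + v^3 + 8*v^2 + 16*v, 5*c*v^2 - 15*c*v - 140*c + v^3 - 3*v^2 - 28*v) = v + 4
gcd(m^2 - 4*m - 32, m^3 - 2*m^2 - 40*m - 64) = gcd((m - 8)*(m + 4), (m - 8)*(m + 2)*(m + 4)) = m^2 - 4*m - 32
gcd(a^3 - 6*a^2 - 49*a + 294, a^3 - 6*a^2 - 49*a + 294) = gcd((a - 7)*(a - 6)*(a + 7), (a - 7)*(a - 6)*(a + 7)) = a^3 - 6*a^2 - 49*a + 294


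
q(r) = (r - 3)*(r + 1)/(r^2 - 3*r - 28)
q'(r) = (3 - 2*r)*(r - 3)*(r + 1)/(r^2 - 3*r - 28)^2 + (r - 3)/(r^2 - 3*r - 28) + (r + 1)/(r^2 - 3*r - 28) = (-r^2 - 50*r + 47)/(r^4 - 6*r^3 - 47*r^2 + 168*r + 784)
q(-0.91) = 0.01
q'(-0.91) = 0.15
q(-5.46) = 2.07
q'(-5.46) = 0.88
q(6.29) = -3.28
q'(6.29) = -5.75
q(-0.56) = 0.06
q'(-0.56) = 0.11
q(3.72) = -0.13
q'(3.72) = -0.24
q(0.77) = 0.13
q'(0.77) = 0.01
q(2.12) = 0.09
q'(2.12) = -0.07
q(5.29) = -0.91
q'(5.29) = -0.97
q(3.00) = 0.00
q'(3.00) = -0.14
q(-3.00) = -1.20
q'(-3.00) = 1.88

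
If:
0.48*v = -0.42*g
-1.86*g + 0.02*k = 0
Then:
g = -1.14285714285714*v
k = -106.285714285714*v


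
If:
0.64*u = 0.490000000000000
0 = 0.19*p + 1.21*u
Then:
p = -4.88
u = 0.77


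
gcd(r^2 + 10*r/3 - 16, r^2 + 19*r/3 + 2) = r + 6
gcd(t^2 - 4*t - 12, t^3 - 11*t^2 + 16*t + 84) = t^2 - 4*t - 12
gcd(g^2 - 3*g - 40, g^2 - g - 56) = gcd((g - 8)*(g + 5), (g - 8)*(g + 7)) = g - 8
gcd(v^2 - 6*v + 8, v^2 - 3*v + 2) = v - 2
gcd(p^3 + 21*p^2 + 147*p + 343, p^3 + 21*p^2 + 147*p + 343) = p^3 + 21*p^2 + 147*p + 343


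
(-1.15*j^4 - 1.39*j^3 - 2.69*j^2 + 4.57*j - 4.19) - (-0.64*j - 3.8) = -1.15*j^4 - 1.39*j^3 - 2.69*j^2 + 5.21*j - 0.390000000000001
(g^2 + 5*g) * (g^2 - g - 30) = g^4 + 4*g^3 - 35*g^2 - 150*g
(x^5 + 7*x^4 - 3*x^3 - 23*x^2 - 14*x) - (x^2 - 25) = x^5 + 7*x^4 - 3*x^3 - 24*x^2 - 14*x + 25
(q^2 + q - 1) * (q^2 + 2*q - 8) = q^4 + 3*q^3 - 7*q^2 - 10*q + 8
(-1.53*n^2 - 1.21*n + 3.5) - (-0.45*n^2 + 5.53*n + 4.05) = -1.08*n^2 - 6.74*n - 0.55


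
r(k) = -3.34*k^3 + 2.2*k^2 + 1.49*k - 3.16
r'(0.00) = 1.49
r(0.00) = -3.16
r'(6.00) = -332.83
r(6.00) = -636.46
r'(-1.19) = -17.94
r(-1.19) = 3.81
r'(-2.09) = -51.47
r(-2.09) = 33.83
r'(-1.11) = -15.74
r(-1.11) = 2.46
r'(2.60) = -54.81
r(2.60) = -43.12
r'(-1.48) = -26.97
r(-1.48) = 10.28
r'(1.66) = -18.82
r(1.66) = -9.90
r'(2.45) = -47.88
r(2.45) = -35.42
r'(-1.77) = -37.69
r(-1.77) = 19.62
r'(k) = -10.02*k^2 + 4.4*k + 1.49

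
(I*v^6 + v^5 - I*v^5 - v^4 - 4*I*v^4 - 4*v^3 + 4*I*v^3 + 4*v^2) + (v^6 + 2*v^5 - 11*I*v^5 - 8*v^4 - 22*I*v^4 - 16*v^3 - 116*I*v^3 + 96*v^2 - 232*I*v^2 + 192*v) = v^6 + I*v^6 + 3*v^5 - 12*I*v^5 - 9*v^4 - 26*I*v^4 - 20*v^3 - 112*I*v^3 + 100*v^2 - 232*I*v^2 + 192*v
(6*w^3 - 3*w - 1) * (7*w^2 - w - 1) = 42*w^5 - 6*w^4 - 27*w^3 - 4*w^2 + 4*w + 1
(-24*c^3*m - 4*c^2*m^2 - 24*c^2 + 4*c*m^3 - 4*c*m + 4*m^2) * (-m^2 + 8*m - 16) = 24*c^3*m^3 - 192*c^3*m^2 + 384*c^3*m + 4*c^2*m^4 - 32*c^2*m^3 + 88*c^2*m^2 - 192*c^2*m + 384*c^2 - 4*c*m^5 + 32*c*m^4 - 60*c*m^3 - 32*c*m^2 + 64*c*m - 4*m^4 + 32*m^3 - 64*m^2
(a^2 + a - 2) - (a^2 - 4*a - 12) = 5*a + 10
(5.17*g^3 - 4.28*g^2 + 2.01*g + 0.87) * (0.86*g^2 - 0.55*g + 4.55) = 4.4462*g^5 - 6.5243*g^4 + 27.6061*g^3 - 19.8313*g^2 + 8.667*g + 3.9585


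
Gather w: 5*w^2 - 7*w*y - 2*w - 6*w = 5*w^2 + w*(-7*y - 8)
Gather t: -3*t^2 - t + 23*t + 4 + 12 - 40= -3*t^2 + 22*t - 24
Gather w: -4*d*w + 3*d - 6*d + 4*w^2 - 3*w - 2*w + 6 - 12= -3*d + 4*w^2 + w*(-4*d - 5) - 6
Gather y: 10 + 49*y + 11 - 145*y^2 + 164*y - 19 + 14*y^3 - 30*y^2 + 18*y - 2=14*y^3 - 175*y^2 + 231*y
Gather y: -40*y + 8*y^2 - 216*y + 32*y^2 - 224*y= 40*y^2 - 480*y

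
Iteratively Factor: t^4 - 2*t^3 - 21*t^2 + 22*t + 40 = (t + 4)*(t^3 - 6*t^2 + 3*t + 10) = (t + 1)*(t + 4)*(t^2 - 7*t + 10) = (t - 5)*(t + 1)*(t + 4)*(t - 2)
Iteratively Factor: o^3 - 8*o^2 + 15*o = (o - 5)*(o^2 - 3*o) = o*(o - 5)*(o - 3)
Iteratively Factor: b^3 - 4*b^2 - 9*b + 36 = (b - 3)*(b^2 - b - 12) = (b - 4)*(b - 3)*(b + 3)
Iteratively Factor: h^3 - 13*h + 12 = (h + 4)*(h^2 - 4*h + 3) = (h - 3)*(h + 4)*(h - 1)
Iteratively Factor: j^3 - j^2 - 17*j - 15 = (j - 5)*(j^2 + 4*j + 3) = (j - 5)*(j + 1)*(j + 3)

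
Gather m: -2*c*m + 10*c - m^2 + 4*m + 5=10*c - m^2 + m*(4 - 2*c) + 5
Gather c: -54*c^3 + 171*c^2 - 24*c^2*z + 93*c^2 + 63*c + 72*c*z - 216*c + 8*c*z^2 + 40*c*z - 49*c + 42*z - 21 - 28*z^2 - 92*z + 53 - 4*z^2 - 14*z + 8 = -54*c^3 + c^2*(264 - 24*z) + c*(8*z^2 + 112*z - 202) - 32*z^2 - 64*z + 40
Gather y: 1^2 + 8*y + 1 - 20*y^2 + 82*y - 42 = -20*y^2 + 90*y - 40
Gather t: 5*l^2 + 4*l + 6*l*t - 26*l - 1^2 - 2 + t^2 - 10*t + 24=5*l^2 - 22*l + t^2 + t*(6*l - 10) + 21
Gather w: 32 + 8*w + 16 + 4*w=12*w + 48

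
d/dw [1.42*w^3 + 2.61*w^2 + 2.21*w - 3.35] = 4.26*w^2 + 5.22*w + 2.21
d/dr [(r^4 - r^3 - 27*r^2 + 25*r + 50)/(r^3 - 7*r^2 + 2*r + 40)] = (r^4 - 4*r^3 - 25*r^2 - 44*r + 36)/(r^4 - 4*r^3 - 12*r^2 + 32*r + 64)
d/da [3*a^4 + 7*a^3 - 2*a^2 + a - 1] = 12*a^3 + 21*a^2 - 4*a + 1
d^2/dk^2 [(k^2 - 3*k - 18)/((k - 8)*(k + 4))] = 2*(k^3 + 42*k^2 - 72*k + 544)/(k^6 - 12*k^5 - 48*k^4 + 704*k^3 + 1536*k^2 - 12288*k - 32768)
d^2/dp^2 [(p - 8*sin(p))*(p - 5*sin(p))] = 13*p*sin(p) - 160*sin(p)^2 - 26*cos(p) + 82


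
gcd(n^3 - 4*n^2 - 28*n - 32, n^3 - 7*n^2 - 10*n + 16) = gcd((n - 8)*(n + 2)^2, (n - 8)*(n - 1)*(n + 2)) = n^2 - 6*n - 16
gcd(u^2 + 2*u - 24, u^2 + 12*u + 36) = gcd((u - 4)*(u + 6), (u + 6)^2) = u + 6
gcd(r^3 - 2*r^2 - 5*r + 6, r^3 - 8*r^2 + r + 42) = r^2 - r - 6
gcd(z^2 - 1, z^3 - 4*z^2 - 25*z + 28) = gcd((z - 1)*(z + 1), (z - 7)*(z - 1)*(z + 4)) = z - 1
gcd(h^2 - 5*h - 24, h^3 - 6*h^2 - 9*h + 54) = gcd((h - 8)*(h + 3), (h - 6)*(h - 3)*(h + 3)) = h + 3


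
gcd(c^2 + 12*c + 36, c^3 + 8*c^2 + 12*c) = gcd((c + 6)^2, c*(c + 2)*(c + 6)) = c + 6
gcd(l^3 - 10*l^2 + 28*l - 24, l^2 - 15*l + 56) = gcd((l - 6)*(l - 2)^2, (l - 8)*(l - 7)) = 1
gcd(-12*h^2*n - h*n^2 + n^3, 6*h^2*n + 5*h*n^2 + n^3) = 3*h*n + n^2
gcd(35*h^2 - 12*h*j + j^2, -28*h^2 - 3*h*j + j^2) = 7*h - j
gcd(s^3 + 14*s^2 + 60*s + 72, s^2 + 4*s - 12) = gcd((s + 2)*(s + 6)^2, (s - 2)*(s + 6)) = s + 6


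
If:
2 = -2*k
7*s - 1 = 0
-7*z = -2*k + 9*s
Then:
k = -1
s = 1/7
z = -23/49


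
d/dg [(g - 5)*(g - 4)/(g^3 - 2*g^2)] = (-g^3 + 18*g^2 - 78*g + 80)/(g^3*(g^2 - 4*g + 4))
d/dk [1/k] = -1/k^2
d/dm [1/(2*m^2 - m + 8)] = (1 - 4*m)/(2*m^2 - m + 8)^2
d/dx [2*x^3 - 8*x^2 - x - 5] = 6*x^2 - 16*x - 1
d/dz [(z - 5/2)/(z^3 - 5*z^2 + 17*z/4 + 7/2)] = 2*(-16*z^3 + 100*z^2 - 200*z + 113)/(16*z^6 - 160*z^5 + 536*z^4 - 568*z^3 - 271*z^2 + 476*z + 196)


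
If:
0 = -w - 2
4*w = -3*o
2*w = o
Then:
No Solution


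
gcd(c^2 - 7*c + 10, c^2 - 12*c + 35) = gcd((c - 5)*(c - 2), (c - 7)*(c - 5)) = c - 5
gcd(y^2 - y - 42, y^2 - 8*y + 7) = y - 7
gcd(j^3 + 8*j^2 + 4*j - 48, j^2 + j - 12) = j + 4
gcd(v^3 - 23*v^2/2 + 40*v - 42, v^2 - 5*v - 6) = v - 6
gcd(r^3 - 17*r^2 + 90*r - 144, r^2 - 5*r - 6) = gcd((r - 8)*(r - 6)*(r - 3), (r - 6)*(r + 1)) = r - 6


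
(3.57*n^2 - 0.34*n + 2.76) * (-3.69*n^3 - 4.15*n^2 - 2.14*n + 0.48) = -13.1733*n^5 - 13.5609*n^4 - 16.4132*n^3 - 9.0128*n^2 - 6.0696*n + 1.3248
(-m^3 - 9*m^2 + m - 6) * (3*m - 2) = -3*m^4 - 25*m^3 + 21*m^2 - 20*m + 12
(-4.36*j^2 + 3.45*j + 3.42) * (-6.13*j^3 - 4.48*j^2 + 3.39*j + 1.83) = 26.7268*j^5 - 1.6157*j^4 - 51.201*j^3 - 11.6049*j^2 + 17.9073*j + 6.2586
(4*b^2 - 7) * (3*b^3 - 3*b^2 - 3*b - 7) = 12*b^5 - 12*b^4 - 33*b^3 - 7*b^2 + 21*b + 49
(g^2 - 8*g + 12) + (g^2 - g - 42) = 2*g^2 - 9*g - 30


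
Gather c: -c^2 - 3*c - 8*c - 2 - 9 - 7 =-c^2 - 11*c - 18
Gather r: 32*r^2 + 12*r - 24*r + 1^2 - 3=32*r^2 - 12*r - 2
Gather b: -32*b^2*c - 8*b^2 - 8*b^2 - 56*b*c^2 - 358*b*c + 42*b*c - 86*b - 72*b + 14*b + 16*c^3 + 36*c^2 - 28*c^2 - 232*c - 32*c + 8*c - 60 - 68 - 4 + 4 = b^2*(-32*c - 16) + b*(-56*c^2 - 316*c - 144) + 16*c^3 + 8*c^2 - 256*c - 128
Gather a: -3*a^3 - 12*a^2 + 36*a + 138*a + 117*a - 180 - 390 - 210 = -3*a^3 - 12*a^2 + 291*a - 780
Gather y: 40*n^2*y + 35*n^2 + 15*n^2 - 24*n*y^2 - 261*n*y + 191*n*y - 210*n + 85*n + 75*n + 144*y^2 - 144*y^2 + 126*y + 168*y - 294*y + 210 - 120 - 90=50*n^2 - 24*n*y^2 - 50*n + y*(40*n^2 - 70*n)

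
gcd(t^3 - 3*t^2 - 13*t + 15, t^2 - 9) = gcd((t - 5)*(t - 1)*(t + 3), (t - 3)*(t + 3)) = t + 3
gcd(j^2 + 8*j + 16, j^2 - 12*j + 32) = 1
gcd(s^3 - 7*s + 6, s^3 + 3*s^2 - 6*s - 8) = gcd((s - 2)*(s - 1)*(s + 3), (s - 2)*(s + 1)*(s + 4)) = s - 2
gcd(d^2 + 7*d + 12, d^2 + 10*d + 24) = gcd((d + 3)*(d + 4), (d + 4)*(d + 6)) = d + 4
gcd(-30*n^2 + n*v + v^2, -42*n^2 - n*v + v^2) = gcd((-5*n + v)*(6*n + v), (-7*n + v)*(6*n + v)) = 6*n + v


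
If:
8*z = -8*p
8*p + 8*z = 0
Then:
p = -z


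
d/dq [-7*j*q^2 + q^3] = q*(-14*j + 3*q)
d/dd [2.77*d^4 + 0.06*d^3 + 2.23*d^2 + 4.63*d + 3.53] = 11.08*d^3 + 0.18*d^2 + 4.46*d + 4.63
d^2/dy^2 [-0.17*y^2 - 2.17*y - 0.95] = -0.340000000000000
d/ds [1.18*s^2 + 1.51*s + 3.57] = 2.36*s + 1.51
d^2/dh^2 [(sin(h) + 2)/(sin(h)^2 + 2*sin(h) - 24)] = (-sin(h)^5 - 6*sin(h)^4 - 154*sin(h)^3 - 236*sin(h)^2 - 504*sin(h) + 208)/(sin(h)^2 + 2*sin(h) - 24)^3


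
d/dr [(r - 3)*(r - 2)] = 2*r - 5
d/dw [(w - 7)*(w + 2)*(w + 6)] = 3*w^2 + 2*w - 44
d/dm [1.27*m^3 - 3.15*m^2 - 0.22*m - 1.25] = 3.81*m^2 - 6.3*m - 0.22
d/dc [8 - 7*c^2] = -14*c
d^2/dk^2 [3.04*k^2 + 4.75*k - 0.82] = 6.08000000000000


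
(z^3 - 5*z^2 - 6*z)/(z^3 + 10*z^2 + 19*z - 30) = z*(z^2 - 5*z - 6)/(z^3 + 10*z^2 + 19*z - 30)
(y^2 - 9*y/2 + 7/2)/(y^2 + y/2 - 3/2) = (2*y - 7)/(2*y + 3)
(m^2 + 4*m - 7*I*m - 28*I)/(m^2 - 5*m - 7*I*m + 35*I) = (m + 4)/(m - 5)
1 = 1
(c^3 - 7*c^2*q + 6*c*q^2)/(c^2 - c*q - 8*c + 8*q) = c*(c - 6*q)/(c - 8)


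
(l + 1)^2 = l^2 + 2*l + 1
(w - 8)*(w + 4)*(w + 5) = w^3 + w^2 - 52*w - 160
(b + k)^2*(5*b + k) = 5*b^3 + 11*b^2*k + 7*b*k^2 + k^3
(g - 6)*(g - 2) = g^2 - 8*g + 12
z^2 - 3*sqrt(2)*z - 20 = (z - 5*sqrt(2))*(z + 2*sqrt(2))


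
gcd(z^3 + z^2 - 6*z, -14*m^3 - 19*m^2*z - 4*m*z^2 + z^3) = 1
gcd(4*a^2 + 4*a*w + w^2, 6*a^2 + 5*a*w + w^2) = 2*a + w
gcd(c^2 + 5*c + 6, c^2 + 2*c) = c + 2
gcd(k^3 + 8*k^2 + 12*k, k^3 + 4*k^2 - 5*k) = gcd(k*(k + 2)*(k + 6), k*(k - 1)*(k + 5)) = k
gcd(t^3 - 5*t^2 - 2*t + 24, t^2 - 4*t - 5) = 1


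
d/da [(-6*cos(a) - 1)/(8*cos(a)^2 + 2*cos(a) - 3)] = 2*(24*sin(a)^2 - 8*cos(a) - 34)*sin(a)/(8*cos(a)^2 + 2*cos(a) - 3)^2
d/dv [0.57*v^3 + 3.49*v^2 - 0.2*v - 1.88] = 1.71*v^2 + 6.98*v - 0.2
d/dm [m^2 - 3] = 2*m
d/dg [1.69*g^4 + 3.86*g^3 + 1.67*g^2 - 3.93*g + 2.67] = 6.76*g^3 + 11.58*g^2 + 3.34*g - 3.93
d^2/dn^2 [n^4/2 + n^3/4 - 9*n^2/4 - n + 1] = 6*n^2 + 3*n/2 - 9/2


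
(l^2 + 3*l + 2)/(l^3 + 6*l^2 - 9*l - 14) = (l + 2)/(l^2 + 5*l - 14)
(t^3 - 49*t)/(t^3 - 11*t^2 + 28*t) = (t + 7)/(t - 4)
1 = 1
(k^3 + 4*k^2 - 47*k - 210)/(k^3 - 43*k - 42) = (k + 5)/(k + 1)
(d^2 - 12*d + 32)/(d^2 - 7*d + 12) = (d - 8)/(d - 3)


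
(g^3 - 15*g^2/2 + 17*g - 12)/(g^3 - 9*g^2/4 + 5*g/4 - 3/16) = 8*(g^2 - 6*g + 8)/(8*g^2 - 6*g + 1)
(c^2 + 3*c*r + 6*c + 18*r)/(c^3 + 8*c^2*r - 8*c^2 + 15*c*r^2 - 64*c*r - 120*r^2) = (c + 6)/(c^2 + 5*c*r - 8*c - 40*r)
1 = 1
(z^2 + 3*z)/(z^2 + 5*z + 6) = z/(z + 2)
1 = 1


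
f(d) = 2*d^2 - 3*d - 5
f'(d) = 4*d - 3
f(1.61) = -4.65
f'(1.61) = 3.44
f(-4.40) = 46.92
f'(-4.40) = -20.60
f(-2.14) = 10.58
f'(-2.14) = -11.56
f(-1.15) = 1.10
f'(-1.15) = -7.60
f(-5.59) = 74.27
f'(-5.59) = -25.36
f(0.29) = -5.70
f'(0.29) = -1.84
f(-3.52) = 30.34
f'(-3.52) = -17.08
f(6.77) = 66.36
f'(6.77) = 24.08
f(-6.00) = 85.00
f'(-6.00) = -27.00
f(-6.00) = 85.00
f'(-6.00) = -27.00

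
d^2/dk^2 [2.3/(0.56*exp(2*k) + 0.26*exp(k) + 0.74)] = (2.3*(1.12*exp(k) + 0.26)*(2.24*exp(k) + 0.52)*exp(k) - (5.152*exp(k) + 0.598)*(0.56*exp(2*k) + 0.26*exp(k) + 0.74))*exp(k)/(0.56*exp(2*k) + 0.26*exp(k) + 0.74)^3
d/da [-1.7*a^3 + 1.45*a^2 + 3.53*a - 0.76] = -5.1*a^2 + 2.9*a + 3.53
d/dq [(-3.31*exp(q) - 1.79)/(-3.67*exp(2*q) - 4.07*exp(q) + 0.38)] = (-(3.31*exp(q) + 1.79)*(7.34*exp(q) + 4.07) + 12.1477*exp(2*q) + 13.4717*exp(q) - 1.2578)*exp(q)/(3.67*exp(2*q) + 4.07*exp(q) - 0.38)^2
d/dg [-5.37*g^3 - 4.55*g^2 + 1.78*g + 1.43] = -16.11*g^2 - 9.1*g + 1.78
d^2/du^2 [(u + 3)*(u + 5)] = 2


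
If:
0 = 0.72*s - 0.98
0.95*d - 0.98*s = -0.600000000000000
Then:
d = 0.77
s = 1.36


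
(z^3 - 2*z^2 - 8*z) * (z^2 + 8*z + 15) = z^5 + 6*z^4 - 9*z^3 - 94*z^2 - 120*z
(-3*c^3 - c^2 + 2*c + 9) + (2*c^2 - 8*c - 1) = -3*c^3 + c^2 - 6*c + 8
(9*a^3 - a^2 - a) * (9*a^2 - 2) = 81*a^5 - 9*a^4 - 27*a^3 + 2*a^2 + 2*a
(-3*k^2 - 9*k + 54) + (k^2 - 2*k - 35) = -2*k^2 - 11*k + 19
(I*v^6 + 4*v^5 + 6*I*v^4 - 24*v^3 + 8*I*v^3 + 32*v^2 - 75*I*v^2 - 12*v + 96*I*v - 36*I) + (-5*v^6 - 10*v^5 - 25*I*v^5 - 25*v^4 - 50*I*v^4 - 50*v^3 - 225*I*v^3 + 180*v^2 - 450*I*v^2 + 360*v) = -5*v^6 + I*v^6 - 6*v^5 - 25*I*v^5 - 25*v^4 - 44*I*v^4 - 74*v^3 - 217*I*v^3 + 212*v^2 - 525*I*v^2 + 348*v + 96*I*v - 36*I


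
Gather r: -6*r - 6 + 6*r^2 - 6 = 6*r^2 - 6*r - 12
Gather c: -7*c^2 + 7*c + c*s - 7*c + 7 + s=-7*c^2 + c*s + s + 7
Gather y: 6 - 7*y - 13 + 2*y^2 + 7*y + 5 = 2*y^2 - 2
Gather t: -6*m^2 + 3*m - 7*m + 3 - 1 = -6*m^2 - 4*m + 2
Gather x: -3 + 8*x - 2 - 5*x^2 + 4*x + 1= -5*x^2 + 12*x - 4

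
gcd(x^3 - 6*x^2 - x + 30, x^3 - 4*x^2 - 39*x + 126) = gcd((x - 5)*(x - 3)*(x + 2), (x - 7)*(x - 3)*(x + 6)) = x - 3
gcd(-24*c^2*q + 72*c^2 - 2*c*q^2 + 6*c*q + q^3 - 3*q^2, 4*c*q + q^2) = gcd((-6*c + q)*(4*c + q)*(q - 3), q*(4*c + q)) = 4*c + q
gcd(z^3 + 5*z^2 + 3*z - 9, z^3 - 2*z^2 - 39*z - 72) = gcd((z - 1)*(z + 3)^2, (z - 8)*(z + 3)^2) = z^2 + 6*z + 9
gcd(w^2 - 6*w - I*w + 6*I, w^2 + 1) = w - I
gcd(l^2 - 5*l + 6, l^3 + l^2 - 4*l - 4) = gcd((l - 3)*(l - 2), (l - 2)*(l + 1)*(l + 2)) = l - 2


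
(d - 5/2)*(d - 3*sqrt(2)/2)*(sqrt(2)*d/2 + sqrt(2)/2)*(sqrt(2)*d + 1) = d^4 - 3*d^3/2 - sqrt(2)*d^3 - 4*d^2 + 3*sqrt(2)*d^2/2 + 9*d/4 + 5*sqrt(2)*d/2 + 15/4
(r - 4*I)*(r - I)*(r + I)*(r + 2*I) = r^4 - 2*I*r^3 + 9*r^2 - 2*I*r + 8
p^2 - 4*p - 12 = (p - 6)*(p + 2)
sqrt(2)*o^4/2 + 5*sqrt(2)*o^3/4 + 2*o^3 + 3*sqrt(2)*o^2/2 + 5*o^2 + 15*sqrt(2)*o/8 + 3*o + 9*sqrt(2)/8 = (o + 3/2)*(o + sqrt(2)/2)*(o + 3*sqrt(2)/2)*(sqrt(2)*o/2 + sqrt(2)/2)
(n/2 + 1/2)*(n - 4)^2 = n^3/2 - 7*n^2/2 + 4*n + 8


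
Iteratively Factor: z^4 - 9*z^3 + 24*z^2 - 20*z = (z - 5)*(z^3 - 4*z^2 + 4*z) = (z - 5)*(z - 2)*(z^2 - 2*z) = (z - 5)*(z - 2)^2*(z)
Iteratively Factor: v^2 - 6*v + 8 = (v - 4)*(v - 2)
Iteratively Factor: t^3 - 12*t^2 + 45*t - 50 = (t - 5)*(t^2 - 7*t + 10) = (t - 5)^2*(t - 2)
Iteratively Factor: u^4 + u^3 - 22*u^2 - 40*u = (u)*(u^3 + u^2 - 22*u - 40) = u*(u - 5)*(u^2 + 6*u + 8) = u*(u - 5)*(u + 4)*(u + 2)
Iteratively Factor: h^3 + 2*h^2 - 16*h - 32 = (h + 4)*(h^2 - 2*h - 8) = (h + 2)*(h + 4)*(h - 4)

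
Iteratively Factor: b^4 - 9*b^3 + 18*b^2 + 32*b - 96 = (b + 2)*(b^3 - 11*b^2 + 40*b - 48) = (b - 4)*(b + 2)*(b^2 - 7*b + 12) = (b - 4)^2*(b + 2)*(b - 3)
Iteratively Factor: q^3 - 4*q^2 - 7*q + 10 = (q + 2)*(q^2 - 6*q + 5) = (q - 1)*(q + 2)*(q - 5)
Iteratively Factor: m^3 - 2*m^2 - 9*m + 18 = (m - 3)*(m^2 + m - 6) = (m - 3)*(m + 3)*(m - 2)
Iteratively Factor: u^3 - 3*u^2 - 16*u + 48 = (u + 4)*(u^2 - 7*u + 12) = (u - 3)*(u + 4)*(u - 4)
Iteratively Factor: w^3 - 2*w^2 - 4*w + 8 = (w - 2)*(w^2 - 4) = (w - 2)^2*(w + 2)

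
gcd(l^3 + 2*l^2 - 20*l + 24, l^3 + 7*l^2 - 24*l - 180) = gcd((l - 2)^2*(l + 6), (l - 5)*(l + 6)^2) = l + 6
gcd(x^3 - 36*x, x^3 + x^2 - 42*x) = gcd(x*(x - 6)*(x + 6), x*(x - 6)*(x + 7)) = x^2 - 6*x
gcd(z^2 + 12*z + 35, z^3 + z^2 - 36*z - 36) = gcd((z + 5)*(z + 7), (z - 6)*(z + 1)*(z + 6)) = 1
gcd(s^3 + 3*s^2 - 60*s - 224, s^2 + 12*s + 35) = s + 7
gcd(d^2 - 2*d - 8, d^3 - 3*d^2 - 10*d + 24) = d - 4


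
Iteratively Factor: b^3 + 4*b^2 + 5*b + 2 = (b + 2)*(b^2 + 2*b + 1) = (b + 1)*(b + 2)*(b + 1)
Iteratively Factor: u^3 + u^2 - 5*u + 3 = (u - 1)*(u^2 + 2*u - 3) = (u - 1)*(u + 3)*(u - 1)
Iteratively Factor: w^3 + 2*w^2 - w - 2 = (w + 1)*(w^2 + w - 2) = (w + 1)*(w + 2)*(w - 1)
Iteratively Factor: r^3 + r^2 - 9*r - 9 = (r - 3)*(r^2 + 4*r + 3) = (r - 3)*(r + 1)*(r + 3)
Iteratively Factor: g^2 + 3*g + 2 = (g + 2)*(g + 1)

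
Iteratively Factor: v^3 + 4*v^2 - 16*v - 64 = (v + 4)*(v^2 - 16) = (v + 4)^2*(v - 4)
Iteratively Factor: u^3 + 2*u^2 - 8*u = (u - 2)*(u^2 + 4*u) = u*(u - 2)*(u + 4)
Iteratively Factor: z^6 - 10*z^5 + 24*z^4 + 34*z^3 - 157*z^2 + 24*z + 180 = (z + 1)*(z^5 - 11*z^4 + 35*z^3 - z^2 - 156*z + 180) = (z - 3)*(z + 1)*(z^4 - 8*z^3 + 11*z^2 + 32*z - 60) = (z - 3)^2*(z + 1)*(z^3 - 5*z^2 - 4*z + 20) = (z - 3)^2*(z - 2)*(z + 1)*(z^2 - 3*z - 10) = (z - 5)*(z - 3)^2*(z - 2)*(z + 1)*(z + 2)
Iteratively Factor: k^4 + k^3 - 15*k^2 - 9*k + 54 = (k + 3)*(k^3 - 2*k^2 - 9*k + 18) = (k + 3)^2*(k^2 - 5*k + 6) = (k - 3)*(k + 3)^2*(k - 2)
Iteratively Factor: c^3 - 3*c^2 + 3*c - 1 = (c - 1)*(c^2 - 2*c + 1) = (c - 1)^2*(c - 1)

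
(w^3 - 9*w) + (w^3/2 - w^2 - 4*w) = 3*w^3/2 - w^2 - 13*w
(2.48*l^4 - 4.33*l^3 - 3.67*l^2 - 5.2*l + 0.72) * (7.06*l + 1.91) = 17.5088*l^5 - 25.833*l^4 - 34.1805*l^3 - 43.7217*l^2 - 4.8488*l + 1.3752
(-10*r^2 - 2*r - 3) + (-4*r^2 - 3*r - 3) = -14*r^2 - 5*r - 6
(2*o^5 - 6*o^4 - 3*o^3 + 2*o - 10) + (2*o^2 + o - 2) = 2*o^5 - 6*o^4 - 3*o^3 + 2*o^2 + 3*o - 12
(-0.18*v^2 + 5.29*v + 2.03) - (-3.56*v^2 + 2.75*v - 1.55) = 3.38*v^2 + 2.54*v + 3.58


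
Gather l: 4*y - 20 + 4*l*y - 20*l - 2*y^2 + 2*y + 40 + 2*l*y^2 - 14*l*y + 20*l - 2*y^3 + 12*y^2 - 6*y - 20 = l*(2*y^2 - 10*y) - 2*y^3 + 10*y^2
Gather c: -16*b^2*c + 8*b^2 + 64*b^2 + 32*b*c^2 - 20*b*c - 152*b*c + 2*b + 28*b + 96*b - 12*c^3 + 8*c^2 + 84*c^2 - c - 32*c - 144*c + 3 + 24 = 72*b^2 + 126*b - 12*c^3 + c^2*(32*b + 92) + c*(-16*b^2 - 172*b - 177) + 27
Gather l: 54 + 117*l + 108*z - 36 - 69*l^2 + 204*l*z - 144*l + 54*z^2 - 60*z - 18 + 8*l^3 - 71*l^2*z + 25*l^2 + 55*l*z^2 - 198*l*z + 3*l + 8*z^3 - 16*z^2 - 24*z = 8*l^3 + l^2*(-71*z - 44) + l*(55*z^2 + 6*z - 24) + 8*z^3 + 38*z^2 + 24*z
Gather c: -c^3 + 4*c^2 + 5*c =-c^3 + 4*c^2 + 5*c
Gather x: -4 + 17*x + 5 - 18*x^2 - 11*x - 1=-18*x^2 + 6*x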